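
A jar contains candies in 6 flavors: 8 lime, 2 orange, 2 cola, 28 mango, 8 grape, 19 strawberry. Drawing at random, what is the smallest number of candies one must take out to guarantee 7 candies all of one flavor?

In the worst case we take at most 6 of each flavor, but all 2 orange and all 2 cola (fewer than 6), giving 6 + 2 + 2 + 6 + 6 + 6 = 28.
One more candy then forces some flavor to 7, so 28 + 1 = 29.

29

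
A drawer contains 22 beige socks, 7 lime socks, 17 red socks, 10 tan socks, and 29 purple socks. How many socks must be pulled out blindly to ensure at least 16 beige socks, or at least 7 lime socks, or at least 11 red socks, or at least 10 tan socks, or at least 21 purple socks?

Each of the 5 colors has its own threshold; avoid all of them simultaneously.
The worst case stops just short of every target: 15 beige, 6 lime, 10 red, 9 tan, 20 purple — 15 + 6 + 10 + 9 + 20 = 60 socks.
One more sock must push some color to its target, so 60 + 1 = 61.

61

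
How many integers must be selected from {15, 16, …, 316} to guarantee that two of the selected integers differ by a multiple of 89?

90

Group the integers by remainder mod 89; there are 89 residue classes, each nonempty in this range.
Choosing one from each class (89 integers) avoids any shared remainder.
One more choice must repeat a class, so two differ by a multiple of 89. Hence 89 + 1 = 90.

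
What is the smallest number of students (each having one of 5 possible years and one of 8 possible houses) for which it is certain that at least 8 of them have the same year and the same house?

There are 5 × 8 = 40 (year, house) combinations acting as pigeonholes.
With 40 × 7 = 280 students we could place exactly 7 in each, with no (year, house) pair reaching 8.
One more forces some (year, house) pair to hold 8, so 280 + 1 = 281.

281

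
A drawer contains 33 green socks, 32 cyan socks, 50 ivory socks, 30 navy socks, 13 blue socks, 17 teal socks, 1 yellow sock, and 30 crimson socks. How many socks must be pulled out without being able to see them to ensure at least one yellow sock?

The worst case draws every non-yellow sock first: 33 + 32 + 50 + 30 + 13 + 17 + 30 = 205.
The next draw is then forced to be yellow, giving 205 + 1 = 206.

206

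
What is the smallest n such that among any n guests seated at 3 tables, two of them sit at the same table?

4

There are 3 tables acting as pigeonholes.
With 3 guests we could place one in each, avoiding any repeat.
One more forces some class to hold 2, so 3 + 1 = 4.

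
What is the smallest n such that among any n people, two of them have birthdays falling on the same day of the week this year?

There are 7 days of the week acting as pigeonholes.
With 7 people we could place one in each, avoiding any repeat.
One more forces some class to hold 2, so 7 + 1 = 8.

8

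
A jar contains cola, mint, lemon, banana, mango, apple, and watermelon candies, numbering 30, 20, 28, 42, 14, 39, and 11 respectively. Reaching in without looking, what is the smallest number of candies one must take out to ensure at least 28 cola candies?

The worst case draws every non-cola candy first: 20 + 28 + 42 + 14 + 39 + 11 = 154.
The next 28 draws are then forced to be cola, giving 154 + 28 = 182.

182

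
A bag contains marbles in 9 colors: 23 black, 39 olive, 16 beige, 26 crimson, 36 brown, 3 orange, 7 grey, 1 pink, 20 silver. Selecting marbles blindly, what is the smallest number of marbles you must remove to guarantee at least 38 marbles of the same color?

In the worst case we take at most 37 of each color, but all 23 black, all 16 beige, all 26 crimson, all 36 brown, all 3 orange, all 7 grey, all 1 pink, and all 20 silver (fewer than 37), giving 23 + 37 + 16 + 26 + 36 + 3 + 7 + 1 + 20 = 169.
One more marble then forces some color to 38, so 169 + 1 = 170.

170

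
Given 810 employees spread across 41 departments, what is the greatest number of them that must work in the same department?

The 810 employees fall into 41 departments.
If each of the 41 departments held at most 19, the total would be at most 41 × 19 = 779 < 810, a contradiction.
So at least one holds ⌈810/41⌉ = 20.

20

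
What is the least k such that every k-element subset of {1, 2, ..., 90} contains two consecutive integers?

46

Partition {1, …, 90} into 45 pairs: {1,2}, {3,4}, …, {89,90}.
Choosing 45 integers — say the 45 even numbers 2, 4, …, 90 — takes one from each pair and avoids the property.
Choosing 46 forces two into the same pair by pigeonhole, and those are consecutive. So 46.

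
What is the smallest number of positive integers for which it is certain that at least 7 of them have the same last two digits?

There are 100 possible two-digit endings acting as pigeonholes.
With 100 × 6 = 600 positive integers we could place exactly 6 in each, with no class reaching 7.
One more forces some class to hold 7, so 600 + 1 = 601.

601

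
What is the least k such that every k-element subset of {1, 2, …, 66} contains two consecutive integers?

34

Partition {1, …, 66} into 33 pairs: {1,2}, {3,4}, …, {65,66}.
Choosing 33 integers — say the 33 even numbers 2, 4, …, 66 — takes one from each pair and avoids the property.
Choosing 34 forces two into the same pair by pigeonhole, and those are consecutive. So 34.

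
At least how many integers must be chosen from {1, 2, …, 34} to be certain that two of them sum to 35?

Partition {1, …, 34} into 17 pairs: {1,34}, {2,33}, …, {17,18}.
Choosing 17 integers — say the integers 1 through 17 — takes one from each pair and avoids the property.
Choosing 18 forces two into the same pair by pigeonhole, and those sum to 35. So 18.

18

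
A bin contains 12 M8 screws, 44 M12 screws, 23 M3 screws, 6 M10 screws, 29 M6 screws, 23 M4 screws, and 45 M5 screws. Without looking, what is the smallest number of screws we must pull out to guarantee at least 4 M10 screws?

To avoid M10 screws as long as possible, exhaust the other 6 sizes first.
The worst case draws every non-M10 screw first: 12 + 44 + 23 + 29 + 23 + 45 = 176.
The next 4 draws are then forced to be M10, giving 176 + 4 = 180.

180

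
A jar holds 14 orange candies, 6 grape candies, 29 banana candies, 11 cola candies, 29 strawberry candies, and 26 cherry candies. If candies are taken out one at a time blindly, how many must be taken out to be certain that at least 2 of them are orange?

103

The worst case draws every non-orange candy first: 6 + 29 + 11 + 29 + 26 = 101.
The next 2 draws are then forced to be orange, giving 101 + 2 = 103.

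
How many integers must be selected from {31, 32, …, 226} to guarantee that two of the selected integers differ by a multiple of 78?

79

Group the integers by remainder mod 78; there are 78 residue classes, each nonempty in this range.
Choosing one from each class (78 integers) avoids any shared remainder.
One more choice must repeat a class, so two differ by a multiple of 78. Hence 78 + 1 = 79.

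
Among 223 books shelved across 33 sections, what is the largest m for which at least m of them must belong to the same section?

If each of the 33 sections held at most 6, the total would be at most 33 × 6 = 198 < 223, a contradiction.
So at least one holds ⌈223/33⌉ = 7.

7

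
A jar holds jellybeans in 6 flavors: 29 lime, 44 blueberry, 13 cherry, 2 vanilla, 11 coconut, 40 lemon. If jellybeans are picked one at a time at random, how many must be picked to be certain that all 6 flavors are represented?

The hardest flavor to obtain is vanilla: we could draw every other jellybean first — 139 − 2 = 137 jellybeans — without a single vanilla one.
The next draw must be vanilla, so 137 + 1 = 138.

138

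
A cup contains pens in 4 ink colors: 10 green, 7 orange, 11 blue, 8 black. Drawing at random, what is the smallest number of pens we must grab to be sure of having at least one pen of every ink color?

30

The hardest ink color to obtain is orange: we could draw every other pen first — 36 − 7 = 29 pens — without a single orange one.
The next draw must be orange, so 29 + 1 = 30.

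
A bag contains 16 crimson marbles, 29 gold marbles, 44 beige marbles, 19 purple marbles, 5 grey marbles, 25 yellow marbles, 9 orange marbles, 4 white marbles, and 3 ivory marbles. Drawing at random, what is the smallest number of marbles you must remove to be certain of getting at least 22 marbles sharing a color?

In the worst case we take at most 21 of each color, but all 16 crimson, all 19 purple, all 5 grey, all 9 orange, all 4 white, and all 3 ivory (fewer than 21), giving 16 + 21 + 21 + 19 + 5 + 21 + 9 + 4 + 3 = 119.
One more marble then forces some color to 22, so 119 + 1 = 120.

120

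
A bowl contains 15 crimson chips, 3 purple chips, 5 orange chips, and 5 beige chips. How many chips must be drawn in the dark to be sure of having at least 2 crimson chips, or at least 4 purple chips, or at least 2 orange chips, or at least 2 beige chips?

7

Each of the 4 colors has its own threshold; avoid all of them simultaneously.
The worst case stops just short of every target: 1 crimson, 3 purple, 1 orange, 1 beige — 1 + 3 + 1 + 1 = 6 chips.
One more chip must push some color to its target, so 6 + 1 = 7.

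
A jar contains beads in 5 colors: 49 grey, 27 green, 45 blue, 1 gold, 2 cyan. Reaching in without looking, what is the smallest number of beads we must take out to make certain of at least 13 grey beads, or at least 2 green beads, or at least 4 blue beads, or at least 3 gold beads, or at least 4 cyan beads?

20

The worst case stops just short of every target: 12 grey, 1 green, 3 blue, all 1 gold, all 2 cyan — 12 + 1 + 3 + 1 + 2 = 19 beads.
One more bead must push some color to its target, so 19 + 1 = 20.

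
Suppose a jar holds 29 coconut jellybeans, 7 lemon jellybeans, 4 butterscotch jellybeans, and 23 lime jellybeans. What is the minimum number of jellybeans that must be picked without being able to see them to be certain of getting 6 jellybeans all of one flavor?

20

Treat the 4 flavors as pigeonholes.
In the worst case we take at most 5 of each flavor, but all 4 butterscotch (fewer than 5), giving 5 + 5 + 4 + 5 = 19.
One more jellybean then forces some flavor to 6, so 19 + 1 = 20.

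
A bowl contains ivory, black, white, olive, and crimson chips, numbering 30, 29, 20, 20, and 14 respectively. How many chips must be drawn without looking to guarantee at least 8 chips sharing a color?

36

The worst case takes 7 chips of each color without reaching 8 of any: 5 × 7 = 35.
The next chip must bring some color to 8, so 35 + 1 = 36.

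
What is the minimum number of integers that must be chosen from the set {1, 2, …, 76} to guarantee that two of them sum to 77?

39

Partition {1, …, 76} into 38 pairs: {1,76}, {2,75}, …, {38,39}.
Choosing 38 integers — say the integers 1 through 38 — takes one from each pair and avoids the property.
Choosing 39 forces two into the same pair by pigeonhole, and those sum to 77. So 39.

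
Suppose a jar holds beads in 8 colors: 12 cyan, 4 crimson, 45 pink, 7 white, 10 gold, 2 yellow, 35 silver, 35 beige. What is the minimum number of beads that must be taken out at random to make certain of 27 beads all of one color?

114

Treat the 8 colors as pigeonholes.
In the worst case we take at most 26 of each color, but all 12 cyan, all 4 crimson, all 7 white, all 10 gold, and all 2 yellow (fewer than 26), giving 12 + 4 + 26 + 7 + 10 + 2 + 26 + 26 = 113.
One more bead then forces some color to 27, so 113 + 1 = 114.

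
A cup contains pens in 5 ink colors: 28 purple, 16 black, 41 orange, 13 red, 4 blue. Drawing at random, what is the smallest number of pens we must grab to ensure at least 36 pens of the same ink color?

In the worst case we take at most 35 of each ink color, but all 28 purple, all 16 black, all 13 red, and all 4 blue (fewer than 35), giving 28 + 16 + 35 + 13 + 4 = 96.
One more pen then forces some ink color to 36, so 96 + 1 = 97.

97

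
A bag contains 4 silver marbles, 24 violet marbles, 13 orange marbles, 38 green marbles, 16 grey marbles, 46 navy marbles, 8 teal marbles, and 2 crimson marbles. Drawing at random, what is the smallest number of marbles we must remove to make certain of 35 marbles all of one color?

In the worst case we take at most 34 of each color, but all 4 silver, all 24 violet, all 13 orange, all 16 grey, all 8 teal, and all 2 crimson (fewer than 34), giving 4 + 24 + 13 + 34 + 16 + 34 + 8 + 2 = 135.
One more marble then forces some color to 35, so 135 + 1 = 136.

136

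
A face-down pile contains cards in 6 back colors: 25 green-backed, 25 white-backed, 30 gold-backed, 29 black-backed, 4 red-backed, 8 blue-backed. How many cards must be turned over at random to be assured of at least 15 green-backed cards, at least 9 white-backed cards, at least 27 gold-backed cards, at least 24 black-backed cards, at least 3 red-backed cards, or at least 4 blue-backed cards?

Each of the 6 back colors has its own threshold; avoid all of them simultaneously.
The worst case stops just short of every target: 14 green-backed, 8 white-backed, 26 gold-backed, 23 black-backed, 2 red-backed, 3 blue-backed — 14 + 8 + 26 + 23 + 2 + 3 = 76 cards.
One more card must push some back color to its target, so 76 + 1 = 77.

77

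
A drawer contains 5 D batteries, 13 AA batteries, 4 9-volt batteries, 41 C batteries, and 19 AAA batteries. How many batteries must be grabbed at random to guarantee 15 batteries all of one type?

51

In the worst case we take at most 14 of each type, but all 5 D, all 13 AA, and all 4 9-volt (fewer than 14), giving 5 + 13 + 4 + 14 + 14 = 50.
One more battery then forces some type to 15, so 50 + 1 = 51.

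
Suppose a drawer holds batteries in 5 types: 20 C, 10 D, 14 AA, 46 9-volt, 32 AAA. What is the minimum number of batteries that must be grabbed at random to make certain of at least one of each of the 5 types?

The hardest type to obtain is D: we could draw every other battery first — 122 − 10 = 112 batteries — without a single D one.
The next draw must be D, so 112 + 1 = 113.

113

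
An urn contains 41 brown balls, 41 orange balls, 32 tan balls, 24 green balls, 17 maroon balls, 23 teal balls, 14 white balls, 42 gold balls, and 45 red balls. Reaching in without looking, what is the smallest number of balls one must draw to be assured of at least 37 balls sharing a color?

255

In the worst case we take at most 36 of each color, but all 32 tan, all 24 green, all 17 maroon, all 23 teal, and all 14 white (fewer than 36), giving 36 + 36 + 32 + 24 + 17 + 23 + 14 + 36 + 36 = 254.
One more ball then forces some color to 37, so 254 + 1 = 255.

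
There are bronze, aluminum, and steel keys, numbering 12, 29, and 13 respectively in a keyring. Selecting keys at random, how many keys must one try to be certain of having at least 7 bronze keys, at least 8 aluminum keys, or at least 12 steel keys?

25

The worst case stops just short of every target: 6 bronze, 7 aluminum, 11 steel — 6 + 7 + 11 = 24 keys.
One more key must push some type to its target, so 24 + 1 = 25.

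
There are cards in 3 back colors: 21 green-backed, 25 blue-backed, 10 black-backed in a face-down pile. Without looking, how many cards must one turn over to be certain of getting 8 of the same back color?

The worst case takes 7 cards of each back color without reaching 8 of any: 3 × 7 = 21.
The next card must bring some back color to 8, so 21 + 1 = 22.

22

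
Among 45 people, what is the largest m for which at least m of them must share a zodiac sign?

4

There are 12 zodiac signs, which serve as the pigeonholes.
If each of the 12 zodiac signs held at most 3, the total would be at most 12 × 3 = 36 < 45, a contradiction.
So at least one holds ⌈45/12⌉ = 4.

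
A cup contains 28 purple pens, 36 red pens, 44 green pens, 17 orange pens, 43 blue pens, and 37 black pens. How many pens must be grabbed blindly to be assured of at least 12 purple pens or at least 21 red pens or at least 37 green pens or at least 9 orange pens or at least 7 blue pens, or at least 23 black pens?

104

The worst case stops just short of every target: 11 purple, 20 red, 36 green, 8 orange, 6 blue, 22 black — 11 + 20 + 36 + 8 + 6 + 22 = 103 pens.
One more pen must push some ink color to its target, so 103 + 1 = 104.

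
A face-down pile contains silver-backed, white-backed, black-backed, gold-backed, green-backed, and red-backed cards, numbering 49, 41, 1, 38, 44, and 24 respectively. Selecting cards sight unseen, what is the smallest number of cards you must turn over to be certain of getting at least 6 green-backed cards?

159

The worst case draws every non-green-backed card first: 49 + 41 + 1 + 38 + 24 = 153.
The next 6 draws are then forced to be green-backed, giving 153 + 6 = 159.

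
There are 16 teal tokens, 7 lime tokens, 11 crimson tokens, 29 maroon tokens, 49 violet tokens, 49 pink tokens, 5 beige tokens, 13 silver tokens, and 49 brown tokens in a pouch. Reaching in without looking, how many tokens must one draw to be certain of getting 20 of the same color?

In the worst case we take at most 19 of each color, but all 16 teal, all 7 lime, all 11 crimson, all 5 beige, and all 13 silver (fewer than 19), giving 16 + 7 + 11 + 19 + 19 + 19 + 5 + 13 + 19 = 128.
One more token then forces some color to 20, so 128 + 1 = 129.

129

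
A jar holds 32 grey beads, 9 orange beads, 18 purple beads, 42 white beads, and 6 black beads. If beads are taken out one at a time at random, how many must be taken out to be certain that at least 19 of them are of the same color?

In the worst case we take at most 18 of each color, but all 9 orange and all 6 black (fewer than 18), giving 18 + 9 + 18 + 18 + 6 = 69.
One more bead then forces some color to 19, so 69 + 1 = 70.

70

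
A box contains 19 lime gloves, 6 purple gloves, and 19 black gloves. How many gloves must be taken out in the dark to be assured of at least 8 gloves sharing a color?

21

In the worst case we take at most 7 of each color, but all 6 purple (fewer than 7), giving 7 + 6 + 7 = 20.
One more glove then forces some color to 8, so 20 + 1 = 21.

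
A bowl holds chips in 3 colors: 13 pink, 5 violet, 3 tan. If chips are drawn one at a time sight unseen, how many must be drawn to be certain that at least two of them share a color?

The worst case takes 1 chip of each color without reaching 2 of any: 3 × 1 = 3.
The next chip must bring some color to 2, so 3 + 1 = 4.

4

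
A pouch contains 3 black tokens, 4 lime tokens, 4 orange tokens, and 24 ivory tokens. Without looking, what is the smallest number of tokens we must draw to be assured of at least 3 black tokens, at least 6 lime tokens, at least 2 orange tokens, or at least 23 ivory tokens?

30

The worst case stops just short of every target: 2 black, all 4 lime, 1 orange, 22 ivory — 2 + 4 + 1 + 22 = 29 tokens.
One more token must push some color to its target, so 29 + 1 = 30.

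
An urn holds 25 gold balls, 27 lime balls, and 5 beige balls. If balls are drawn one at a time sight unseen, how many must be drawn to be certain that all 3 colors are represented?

53

The hardest color to obtain is beige: we could draw every other ball first — 57 − 5 = 52 balls — without a single beige one.
The next draw must be beige, so 52 + 1 = 53.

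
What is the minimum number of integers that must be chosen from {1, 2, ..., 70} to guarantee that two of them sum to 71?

Partition {1, …, 70} into 35 pairs: {1,70}, {2,69}, …, {35,36}.
Choosing 35 integers — say the integers 1 through 35 — takes one from each pair and avoids the property.
Choosing 36 forces two into the same pair by pigeonhole, and those sum to 71. So 36.

36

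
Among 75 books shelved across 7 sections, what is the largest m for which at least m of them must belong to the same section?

The 75 books fall into 7 sections.
If each of the 7 sections held at most 10, the total would be at most 7 × 10 = 70 < 75, a contradiction.
So at least one holds ⌈75/7⌉ = 11.

11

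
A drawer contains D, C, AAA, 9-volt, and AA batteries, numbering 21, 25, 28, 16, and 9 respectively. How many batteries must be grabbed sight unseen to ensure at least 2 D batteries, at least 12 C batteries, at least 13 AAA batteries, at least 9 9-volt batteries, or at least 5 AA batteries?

37

The worst case stops just short of every target: 1 D, 11 C, 12 AAA, 8 9-volt, 4 AA — 1 + 11 + 12 + 8 + 4 = 36 batteries.
One more battery must push some type to its target, so 36 + 1 = 37.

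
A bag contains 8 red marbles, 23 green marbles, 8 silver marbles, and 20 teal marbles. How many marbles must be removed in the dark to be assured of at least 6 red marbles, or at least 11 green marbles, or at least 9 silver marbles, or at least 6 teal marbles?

29

Each of the 4 colors has its own threshold; avoid all of them simultaneously.
The worst case stops just short of every target: 5 red, 10 green, 8 silver, 5 teal — 5 + 10 + 8 + 5 = 28 marbles.
One more marble must push some color to its target, so 28 + 1 = 29.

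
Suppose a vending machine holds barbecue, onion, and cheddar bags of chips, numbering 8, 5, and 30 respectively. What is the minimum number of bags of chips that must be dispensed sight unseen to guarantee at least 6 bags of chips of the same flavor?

16

The worst case takes 5 bags of chips of each flavor without reaching 6 of any: 3 × 5 = 15.
The next bag of chips must bring some flavor to 6, so 15 + 1 = 16.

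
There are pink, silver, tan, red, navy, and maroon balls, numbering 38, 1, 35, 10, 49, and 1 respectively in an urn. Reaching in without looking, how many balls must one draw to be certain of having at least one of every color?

The hardest color to obtain is silver: we could draw every other ball first — 134 − 1 = 133 balls — without a single silver one.
The next draw must be silver, so 133 + 1 = 134.

134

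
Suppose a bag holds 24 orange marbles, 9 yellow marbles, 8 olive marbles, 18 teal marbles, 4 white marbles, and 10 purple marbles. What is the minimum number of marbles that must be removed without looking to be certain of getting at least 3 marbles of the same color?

13

Treat the 6 colors as pigeonholes.
The worst case takes 2 marbles of each color without reaching 3 of any: 6 × 2 = 12.
The next marble must bring some color to 3, so 12 + 1 = 13.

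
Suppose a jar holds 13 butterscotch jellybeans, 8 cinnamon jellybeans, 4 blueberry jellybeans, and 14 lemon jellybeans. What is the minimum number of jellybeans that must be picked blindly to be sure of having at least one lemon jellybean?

26

The worst case draws every non-lemon jellybean first: 13 + 8 + 4 = 25.
The next draw is then forced to be lemon, giving 25 + 1 = 26.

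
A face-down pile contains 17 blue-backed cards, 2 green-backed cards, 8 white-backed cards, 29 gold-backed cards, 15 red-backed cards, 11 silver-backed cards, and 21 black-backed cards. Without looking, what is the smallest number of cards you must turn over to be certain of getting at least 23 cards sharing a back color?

97

Treat the 7 back colors as pigeonholes.
In the worst case we take at most 22 of each back color, but all 17 blue-backed, all 2 green-backed, all 8 white-backed, all 15 red-backed, all 11 silver-backed, and all 21 black-backed (fewer than 22), giving 17 + 2 + 8 + 22 + 15 + 11 + 21 = 96.
One more card then forces some back color to 23, so 96 + 1 = 97.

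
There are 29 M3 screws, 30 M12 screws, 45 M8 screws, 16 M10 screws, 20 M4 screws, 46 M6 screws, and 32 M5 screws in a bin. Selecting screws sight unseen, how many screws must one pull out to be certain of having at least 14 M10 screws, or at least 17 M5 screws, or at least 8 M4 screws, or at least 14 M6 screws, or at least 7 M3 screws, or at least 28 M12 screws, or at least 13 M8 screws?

The worst case stops just short of every target: 6 M3, 27 M12, 12 M8, 13 M10, 7 M4, 13 M6, 16 M5 — 6 + 27 + 12 + 13 + 7 + 13 + 16 = 94 screws.
One more screw must push some size to its target, so 94 + 1 = 95.

95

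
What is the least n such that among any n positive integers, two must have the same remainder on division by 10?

Use the pigeonhole principle on residue classes: two integers differ by a multiple of 10 exactly when they share a remainder mod 10.
There are 10 residue classes mod 10, so 10 integers can all lie in distinct classes.
One more integer must repeat a residue, giving a difference divisible by 10. So n = 10 + 1 = 11.

11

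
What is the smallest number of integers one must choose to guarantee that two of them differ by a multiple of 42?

Two integers differ by a multiple of 42 exactly when they share a remainder mod 42.
There are 42 residue classes mod 42, so 42 integers can all lie in distinct classes.
One more integer must repeat a residue, giving a difference divisible by 42. So n = 42 + 1 = 43.

43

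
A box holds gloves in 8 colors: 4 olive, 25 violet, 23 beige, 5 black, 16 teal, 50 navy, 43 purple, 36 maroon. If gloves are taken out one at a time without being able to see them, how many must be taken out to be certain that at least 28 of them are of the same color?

155

In the worst case we take at most 27 of each color, but all 4 olive, all 25 violet, all 23 beige, all 5 black, and all 16 teal (fewer than 27), giving 4 + 25 + 23 + 5 + 16 + 27 + 27 + 27 = 154.
One more glove then forces some color to 28, so 154 + 1 = 155.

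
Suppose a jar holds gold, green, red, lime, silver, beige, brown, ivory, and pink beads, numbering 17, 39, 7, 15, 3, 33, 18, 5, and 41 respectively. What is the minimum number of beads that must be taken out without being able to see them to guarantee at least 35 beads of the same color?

In the worst case we take at most 34 of each color, but all 17 gold, all 7 red, all 15 lime, all 3 silver, all 33 beige, all 18 brown, and all 5 ivory (fewer than 34), giving 17 + 34 + 7 + 15 + 3 + 33 + 18 + 5 + 34 = 166.
One more bead then forces some color to 35, so 166 + 1 = 167.

167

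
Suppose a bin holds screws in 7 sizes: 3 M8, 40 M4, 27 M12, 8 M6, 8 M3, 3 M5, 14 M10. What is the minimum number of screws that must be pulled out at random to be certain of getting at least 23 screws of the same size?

In the worst case we take at most 22 of each size, but all 3 M8, all 8 M6, all 8 M3, all 3 M5, and all 14 M10 (fewer than 22), giving 3 + 22 + 22 + 8 + 8 + 3 + 14 = 80.
One more screw then forces some size to 23, so 80 + 1 = 81.

81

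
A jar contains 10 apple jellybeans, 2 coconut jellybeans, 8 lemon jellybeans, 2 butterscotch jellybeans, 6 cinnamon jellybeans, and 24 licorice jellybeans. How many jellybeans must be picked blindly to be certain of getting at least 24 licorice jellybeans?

The worst case draws every non-licorice jellybean first: 10 + 2 + 8 + 2 + 6 = 28.
The next 24 draws are then forced to be licorice, giving 28 + 24 = 52.

52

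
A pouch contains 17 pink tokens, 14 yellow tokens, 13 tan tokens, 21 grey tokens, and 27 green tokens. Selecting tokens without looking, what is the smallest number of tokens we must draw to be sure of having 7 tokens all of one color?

31

The worst case takes 6 tokens of each color without reaching 7 of any: 5 × 6 = 30.
The next token must bring some color to 7, so 30 + 1 = 31.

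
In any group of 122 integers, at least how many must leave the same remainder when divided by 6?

If each of the 6 residue classes modulo 6 held at most 20, the total would be at most 6 × 20 = 120 < 122, a contradiction.
So at least one holds ⌈122/6⌉ = 21.

21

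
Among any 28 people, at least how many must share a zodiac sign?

3

There are 12 zodiac signs, which serve as the pigeonholes.
If each of the 12 zodiac signs held at most 2, the total would be at most 12 × 2 = 24 < 28, a contradiction.
So at least one holds ⌈28/12⌉ = 3.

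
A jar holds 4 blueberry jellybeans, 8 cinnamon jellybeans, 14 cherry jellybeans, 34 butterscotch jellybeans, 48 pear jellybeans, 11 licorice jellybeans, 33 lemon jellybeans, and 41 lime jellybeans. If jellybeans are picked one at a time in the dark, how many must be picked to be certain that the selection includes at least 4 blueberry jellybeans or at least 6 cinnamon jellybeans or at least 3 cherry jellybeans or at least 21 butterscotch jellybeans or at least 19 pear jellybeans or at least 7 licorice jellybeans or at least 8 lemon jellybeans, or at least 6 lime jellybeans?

The worst case stops just short of every target: 3 blueberry, 5 cinnamon, 2 cherry, 20 butterscotch, 18 pear, 6 licorice, 7 lemon, 5 lime — 3 + 5 + 2 + 20 + 18 + 6 + 7 + 5 = 66 jellybeans.
One more jellybean must push some flavor to its target, so 66 + 1 = 67.

67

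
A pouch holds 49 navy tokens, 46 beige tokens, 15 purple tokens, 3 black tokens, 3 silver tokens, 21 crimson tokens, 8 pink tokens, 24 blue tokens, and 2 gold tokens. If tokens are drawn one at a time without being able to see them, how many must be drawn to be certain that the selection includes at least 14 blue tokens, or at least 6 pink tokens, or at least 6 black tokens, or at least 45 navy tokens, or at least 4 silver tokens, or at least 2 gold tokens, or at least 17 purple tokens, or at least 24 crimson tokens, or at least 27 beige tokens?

Each of the 9 colors has its own threshold; avoid all of them simultaneously.
The worst case stops just short of every target: 44 navy, 26 beige, all 15 purple, all 3 black, 3 silver, all 21 crimson, 5 pink, 13 blue, 1 gold — 44 + 26 + 15 + 3 + 3 + 21 + 5 + 13 + 1 = 131 tokens.
One more token must push some color to its target, so 131 + 1 = 132.

132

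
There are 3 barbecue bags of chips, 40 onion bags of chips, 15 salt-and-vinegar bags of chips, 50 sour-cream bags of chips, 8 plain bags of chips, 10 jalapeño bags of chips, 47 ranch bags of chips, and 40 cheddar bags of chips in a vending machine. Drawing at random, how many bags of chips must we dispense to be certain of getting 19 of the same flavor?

109

In the worst case we take at most 18 of each flavor, but all 3 barbecue, all 15 salt-and-vinegar, all 8 plain, and all 10 jalapeño (fewer than 18), giving 3 + 18 + 15 + 18 + 8 + 10 + 18 + 18 = 108.
One more bag of chips then forces some flavor to 19, so 108 + 1 = 109.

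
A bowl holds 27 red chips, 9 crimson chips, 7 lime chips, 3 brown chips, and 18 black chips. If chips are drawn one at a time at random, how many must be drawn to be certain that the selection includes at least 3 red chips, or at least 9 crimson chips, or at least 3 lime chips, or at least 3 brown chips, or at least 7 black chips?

21

The worst case stops just short of every target: 2 red, 8 crimson, 2 lime, 2 brown, 6 black — 2 + 8 + 2 + 2 + 6 = 20 chips.
One more chip must push some color to its target, so 20 + 1 = 21.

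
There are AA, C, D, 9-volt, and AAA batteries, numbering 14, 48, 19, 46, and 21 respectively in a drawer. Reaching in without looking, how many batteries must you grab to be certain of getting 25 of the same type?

103

In the worst case we take at most 24 of each type, but all 14 AA, all 19 D, and all 21 AAA (fewer than 24), giving 14 + 24 + 19 + 24 + 21 = 102.
One more battery then forces some type to 25, so 102 + 1 = 103.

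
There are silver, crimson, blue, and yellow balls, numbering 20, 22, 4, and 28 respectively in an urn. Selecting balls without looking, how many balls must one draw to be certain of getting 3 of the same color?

The worst case takes 2 balls of each color without reaching 3 of any: 4 × 2 = 8.
The next ball must bring some color to 3, so 8 + 1 = 9.

9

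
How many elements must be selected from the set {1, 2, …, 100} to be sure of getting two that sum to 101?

51

Partition {1, …, 100} into 50 pairs: {1,100}, {2,99}, …, {50,51}.
Choosing 50 integers — say the integers 1 through 50 — takes one from each pair and avoids the property.
Choosing 51 forces two into the same pair by pigeonhole, and those sum to 101. So 51.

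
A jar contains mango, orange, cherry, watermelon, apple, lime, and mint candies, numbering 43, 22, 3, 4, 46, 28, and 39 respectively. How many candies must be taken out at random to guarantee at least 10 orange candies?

173

The worst case draws every non-orange candy first: 43 + 3 + 4 + 46 + 28 + 39 = 163.
The next 10 draws are then forced to be orange, giving 163 + 10 = 173.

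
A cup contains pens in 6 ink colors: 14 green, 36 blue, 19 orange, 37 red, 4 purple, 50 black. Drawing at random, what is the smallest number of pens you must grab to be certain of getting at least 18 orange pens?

159

The worst case draws every non-orange pen first: 14 + 36 + 37 + 4 + 50 = 141.
The next 18 draws are then forced to be orange, giving 141 + 18 = 159.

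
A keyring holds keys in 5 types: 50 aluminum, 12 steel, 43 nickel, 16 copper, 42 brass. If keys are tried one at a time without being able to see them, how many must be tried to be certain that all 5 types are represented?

The hardest type to obtain is steel: we could draw every other key first — 163 − 12 = 151 keys — without a single steel one.
The next draw must be steel, so 151 + 1 = 152.

152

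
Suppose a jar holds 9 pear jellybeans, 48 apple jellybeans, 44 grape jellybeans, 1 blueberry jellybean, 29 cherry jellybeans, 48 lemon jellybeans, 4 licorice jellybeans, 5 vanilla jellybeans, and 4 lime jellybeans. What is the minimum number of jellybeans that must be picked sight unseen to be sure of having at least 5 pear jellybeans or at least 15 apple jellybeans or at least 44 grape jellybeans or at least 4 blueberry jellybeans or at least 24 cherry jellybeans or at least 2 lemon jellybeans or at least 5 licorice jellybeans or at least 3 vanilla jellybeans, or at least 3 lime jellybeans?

95

The worst case stops just short of every target: 4 pear, 14 apple, 43 grape, all 1 blueberry, 23 cherry, 1 lemon, 4 licorice, 2 vanilla, 2 lime — 4 + 14 + 43 + 1 + 23 + 1 + 4 + 2 + 2 = 94 jellybeans.
One more jellybean must push some flavor to its target, so 94 + 1 = 95.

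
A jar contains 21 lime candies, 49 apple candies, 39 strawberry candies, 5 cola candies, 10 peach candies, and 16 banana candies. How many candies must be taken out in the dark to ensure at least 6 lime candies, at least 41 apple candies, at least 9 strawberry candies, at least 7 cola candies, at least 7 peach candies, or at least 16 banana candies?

80

The worst case stops just short of every target: 5 lime, 40 apple, 8 strawberry, all 5 cola, 6 peach, 15 banana — 5 + 40 + 8 + 5 + 6 + 15 = 79 candies.
One more candy must push some flavor to its target, so 79 + 1 = 80.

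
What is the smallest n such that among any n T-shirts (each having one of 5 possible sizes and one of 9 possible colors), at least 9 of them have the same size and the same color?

There are 5 × 9 = 45 (size, color) combinations acting as pigeonholes.
With 45 × 8 = 360 T-shirts we could place exactly 8 in each, with no (size, color) pair reaching 9.
One more forces some (size, color) pair to hold 9, so 360 + 1 = 361.

361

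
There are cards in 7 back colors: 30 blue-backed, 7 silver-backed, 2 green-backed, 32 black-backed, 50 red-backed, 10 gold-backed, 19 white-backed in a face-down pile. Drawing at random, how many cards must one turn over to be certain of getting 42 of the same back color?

Treat the 7 back colors as pigeonholes.
In the worst case we take at most 41 of each back color, but all 30 blue-backed, all 7 silver-backed, all 2 green-backed, all 32 black-backed, all 10 gold-backed, and all 19 white-backed (fewer than 41), giving 30 + 7 + 2 + 32 + 41 + 10 + 19 = 141.
One more card then forces some back color to 42, so 141 + 1 = 142.

142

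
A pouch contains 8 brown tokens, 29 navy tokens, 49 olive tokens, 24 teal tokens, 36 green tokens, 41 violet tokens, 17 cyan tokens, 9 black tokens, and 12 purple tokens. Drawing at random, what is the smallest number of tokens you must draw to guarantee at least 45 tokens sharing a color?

221

In the worst case we take at most 44 of each color, but all 8 brown, all 29 navy, all 24 teal, all 36 green, all 41 violet, all 17 cyan, all 9 black, and all 12 purple (fewer than 44), giving 8 + 29 + 44 + 24 + 36 + 41 + 17 + 9 + 12 = 220.
One more token then forces some color to 45, so 220 + 1 = 221.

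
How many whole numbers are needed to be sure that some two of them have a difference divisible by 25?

26

Two integers differ by a multiple of 25 exactly when they share a remainder mod 25.
There are 25 residue classes mod 25, so 25 integers can all lie in distinct classes.
One more integer must repeat a residue, giving a difference divisible by 25. So n = 25 + 1 = 26.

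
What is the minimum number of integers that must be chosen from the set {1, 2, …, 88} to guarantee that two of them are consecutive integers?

Partition {1, …, 88} into 44 pairs: {1,2}, {3,4}, …, {87,88}.
Choosing 44 integers — say the 44 even numbers 2, 4, …, 88 — takes one from each pair and avoids the property.
Choosing 45 forces two into the same pair by pigeonhole, and those are consecutive. So 45.

45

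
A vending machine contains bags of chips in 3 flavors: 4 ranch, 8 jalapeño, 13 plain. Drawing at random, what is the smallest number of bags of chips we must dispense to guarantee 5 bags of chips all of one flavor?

The worst case takes 4 bags of chips of each flavor without reaching 5 of any: 3 × 4 = 12.
The next bag of chips must bring some flavor to 5, so 12 + 1 = 13.

13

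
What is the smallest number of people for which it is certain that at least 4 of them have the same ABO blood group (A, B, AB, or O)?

There are 4 ABO blood groups acting as pigeonholes.
With 4 × 3 = 12 people we could place exactly 3 in each, with no class reaching 4.
One more forces some class to hold 4, so 12 + 1 = 13.

13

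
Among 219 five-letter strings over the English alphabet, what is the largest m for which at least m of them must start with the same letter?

9

If each of the 26 possible first letters held at most 8, the total would be at most 26 × 8 = 208 < 219, a contradiction.
So at least one holds ⌈219/26⌉ = 9.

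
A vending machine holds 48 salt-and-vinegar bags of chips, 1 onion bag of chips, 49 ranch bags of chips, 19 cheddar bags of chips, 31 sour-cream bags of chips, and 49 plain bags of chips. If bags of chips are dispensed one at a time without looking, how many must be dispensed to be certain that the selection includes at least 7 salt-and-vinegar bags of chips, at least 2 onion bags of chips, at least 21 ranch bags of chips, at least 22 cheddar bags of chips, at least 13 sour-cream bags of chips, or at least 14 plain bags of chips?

72

The worst case stops just short of every target: 6 salt-and-vinegar, 1 onion, 20 ranch, all 19 cheddar, 12 sour-cream, 13 plain — 6 + 1 + 20 + 19 + 12 + 13 = 71 bags of chips.
One more bag of chips must push some flavor to its target, so 71 + 1 = 72.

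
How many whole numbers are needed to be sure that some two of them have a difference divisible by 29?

Two integers differ by a multiple of 29 exactly when they share a remainder mod 29.
There are 29 residue classes mod 29, so 29 integers can all lie in distinct classes.
One more integer must repeat a residue, giving a difference divisible by 29. So n = 29 + 1 = 30.

30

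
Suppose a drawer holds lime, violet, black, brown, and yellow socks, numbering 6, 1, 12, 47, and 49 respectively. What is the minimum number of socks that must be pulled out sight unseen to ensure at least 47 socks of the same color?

Treat the 5 colors as pigeonholes.
In the worst case we take at most 46 of each color, but all 6 lime, all 1 violet, and all 12 black (fewer than 46), giving 6 + 1 + 12 + 46 + 46 = 111.
One more sock then forces some color to 47, so 111 + 1 = 112.

112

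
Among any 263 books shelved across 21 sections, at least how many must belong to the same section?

The 263 books fall into 21 sections.
If each of the 21 sections held at most 12, the total would be at most 21 × 12 = 252 < 263, a contradiction.
So at least one holds ⌈263/21⌉ = 13.

13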